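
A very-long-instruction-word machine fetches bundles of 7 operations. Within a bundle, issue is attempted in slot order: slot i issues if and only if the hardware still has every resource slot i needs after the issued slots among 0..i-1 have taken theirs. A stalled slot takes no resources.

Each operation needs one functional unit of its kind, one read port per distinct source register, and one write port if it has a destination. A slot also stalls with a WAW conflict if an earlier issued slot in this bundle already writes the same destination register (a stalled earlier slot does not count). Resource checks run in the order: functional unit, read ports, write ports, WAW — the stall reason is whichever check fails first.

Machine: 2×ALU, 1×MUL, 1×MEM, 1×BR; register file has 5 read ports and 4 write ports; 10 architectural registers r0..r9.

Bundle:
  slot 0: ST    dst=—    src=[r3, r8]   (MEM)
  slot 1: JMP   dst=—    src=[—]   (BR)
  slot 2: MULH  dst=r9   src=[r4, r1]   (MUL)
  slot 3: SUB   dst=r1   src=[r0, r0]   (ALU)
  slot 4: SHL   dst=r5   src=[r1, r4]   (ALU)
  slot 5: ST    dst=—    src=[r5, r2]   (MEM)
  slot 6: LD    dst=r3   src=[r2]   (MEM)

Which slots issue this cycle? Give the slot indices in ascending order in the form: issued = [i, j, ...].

issued = [0, 1, 2, 3]

[0] MEM needs rd=2 wr=0: ok; after: ALU=2 MUL=1 MEM=0 BR=1, R=3, W=4
[1] BR needs rd=0 wr=0: ok; after: ALU=2 MUL=1 MEM=0 BR=0, R=3, W=4
[2] MUL needs rd=2 wr=1: ok; after: ALU=2 MUL=0 MEM=0 BR=0, R=1, W=3
[3] ALU needs rd=1 wr=1: ok; after: ALU=1 MUL=0 MEM=0 BR=0, R=0, W=2
[4] ALU needs rd=2 wr=1: RD_PORT; after: ALU=1 MUL=0 MEM=0 BR=0, R=0, W=2
[5] MEM needs rd=2 wr=0: FU; after: ALU=1 MUL=0 MEM=0 BR=0, R=0, W=2
[6] MEM needs rd=1 wr=1: FU; after: ALU=1 MUL=0 MEM=0 BR=0, R=0, W=2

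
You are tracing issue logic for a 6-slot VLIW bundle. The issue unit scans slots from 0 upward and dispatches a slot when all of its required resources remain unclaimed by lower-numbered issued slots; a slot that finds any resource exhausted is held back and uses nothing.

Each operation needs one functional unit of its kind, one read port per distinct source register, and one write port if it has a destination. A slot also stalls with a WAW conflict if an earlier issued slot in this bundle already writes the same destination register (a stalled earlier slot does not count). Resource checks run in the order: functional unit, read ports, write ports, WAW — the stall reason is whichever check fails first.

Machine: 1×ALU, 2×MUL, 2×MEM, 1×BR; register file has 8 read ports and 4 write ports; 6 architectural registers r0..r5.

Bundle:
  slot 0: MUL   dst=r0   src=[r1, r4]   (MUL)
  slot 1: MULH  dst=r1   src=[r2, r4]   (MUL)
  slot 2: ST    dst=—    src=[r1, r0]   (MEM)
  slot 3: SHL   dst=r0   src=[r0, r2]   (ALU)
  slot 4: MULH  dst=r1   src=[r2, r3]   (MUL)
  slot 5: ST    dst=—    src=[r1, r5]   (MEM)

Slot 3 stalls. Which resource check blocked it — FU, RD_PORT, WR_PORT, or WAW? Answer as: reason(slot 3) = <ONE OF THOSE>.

reason(slot 3) = WAW

slot 0 (MUL): ISSUE — free A1,Mu1,Ld2,B1 rp6 wp3
slot 1 (MUL): ISSUE — free A1,Mu0,Ld2,B1 rp4 wp2
slot 2 (MEM): ISSUE — free A1,Mu0,Ld1,B1 rp2 wp2
slot 3 (ALU): stall WAW — free A1,Mu0,Ld1,B1 rp2 wp2
slot 4 (MUL): stall FU — free A1,Mu0,Ld1,B1 rp2 wp2
slot 5 (MEM): ISSUE — free A1,Mu0,Ld0,B1 rp0 wp2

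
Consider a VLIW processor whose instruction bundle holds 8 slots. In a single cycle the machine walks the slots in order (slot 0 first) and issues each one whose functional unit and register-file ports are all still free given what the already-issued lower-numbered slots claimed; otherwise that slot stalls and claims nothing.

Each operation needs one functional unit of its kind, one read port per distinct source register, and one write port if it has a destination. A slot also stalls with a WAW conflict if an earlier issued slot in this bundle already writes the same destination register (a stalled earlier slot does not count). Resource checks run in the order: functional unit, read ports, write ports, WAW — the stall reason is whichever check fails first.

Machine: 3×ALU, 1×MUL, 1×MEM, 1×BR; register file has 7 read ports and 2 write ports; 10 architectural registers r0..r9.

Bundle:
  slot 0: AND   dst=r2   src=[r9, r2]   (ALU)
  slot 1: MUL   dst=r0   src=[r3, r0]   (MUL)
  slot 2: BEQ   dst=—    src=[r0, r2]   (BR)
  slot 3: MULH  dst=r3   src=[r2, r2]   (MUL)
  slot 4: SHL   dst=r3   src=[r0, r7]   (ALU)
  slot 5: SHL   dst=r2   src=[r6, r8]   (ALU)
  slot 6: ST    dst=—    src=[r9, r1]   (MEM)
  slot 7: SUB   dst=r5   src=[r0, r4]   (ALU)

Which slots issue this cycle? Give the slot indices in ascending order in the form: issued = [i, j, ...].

[0] ALU needs rd=2 wr=1: ok; after: ALU=2 MUL=1 MEM=1 BR=1, R=5, W=1
[1] MUL needs rd=2 wr=1: ok; after: ALU=2 MUL=0 MEM=1 BR=1, R=3, W=0
[2] BR needs rd=2 wr=0: ok; after: ALU=2 MUL=0 MEM=1 BR=0, R=1, W=0
[3] MUL needs rd=1 wr=1: FU; after: ALU=2 MUL=0 MEM=1 BR=0, R=1, W=0
[4] ALU needs rd=2 wr=1: RD_PORT; after: ALU=2 MUL=0 MEM=1 BR=0, R=1, W=0
[5] ALU needs rd=2 wr=1: RD_PORT; after: ALU=2 MUL=0 MEM=1 BR=0, R=1, W=0
[6] MEM needs rd=2 wr=0: RD_PORT; after: ALU=2 MUL=0 MEM=1 BR=0, R=1, W=0
[7] ALU needs rd=2 wr=1: RD_PORT; after: ALU=2 MUL=0 MEM=1 BR=0, R=1, W=0

issued = [0, 1, 2]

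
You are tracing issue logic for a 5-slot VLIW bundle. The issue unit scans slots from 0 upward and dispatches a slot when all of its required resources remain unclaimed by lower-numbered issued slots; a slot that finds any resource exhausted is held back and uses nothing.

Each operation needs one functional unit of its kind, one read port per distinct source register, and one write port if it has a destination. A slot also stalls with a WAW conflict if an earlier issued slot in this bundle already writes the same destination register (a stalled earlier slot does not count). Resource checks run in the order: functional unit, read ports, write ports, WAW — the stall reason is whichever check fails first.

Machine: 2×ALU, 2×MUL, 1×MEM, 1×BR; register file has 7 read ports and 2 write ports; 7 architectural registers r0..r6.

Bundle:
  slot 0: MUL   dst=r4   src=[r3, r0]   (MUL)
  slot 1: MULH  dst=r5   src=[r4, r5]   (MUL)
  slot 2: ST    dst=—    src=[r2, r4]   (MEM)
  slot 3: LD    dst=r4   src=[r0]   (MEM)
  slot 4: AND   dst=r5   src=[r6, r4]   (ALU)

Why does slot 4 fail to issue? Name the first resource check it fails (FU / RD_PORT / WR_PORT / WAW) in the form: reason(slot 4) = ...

#0 MUL src=r3,r0 dispatched  <A:2 Mu:1 Ld:1 B:1 rd:5 wr:1>
#1 MUL src=r4,r5 dispatched  <A:2 Mu:0 Ld:1 B:1 rd:3 wr:0>
#2 MEM src=r2,r4 dispatched  <A:2 Mu:0 Ld:0 B:1 rd:1 wr:0>
#3 MEM src=r0 held:FU  <A:2 Mu:0 Ld:0 B:1 rd:1 wr:0>
#4 ALU src=r6,r4 held:RD_PORT  <A:2 Mu:0 Ld:0 B:1 rd:1 wr:0>

reason(slot 4) = RD_PORT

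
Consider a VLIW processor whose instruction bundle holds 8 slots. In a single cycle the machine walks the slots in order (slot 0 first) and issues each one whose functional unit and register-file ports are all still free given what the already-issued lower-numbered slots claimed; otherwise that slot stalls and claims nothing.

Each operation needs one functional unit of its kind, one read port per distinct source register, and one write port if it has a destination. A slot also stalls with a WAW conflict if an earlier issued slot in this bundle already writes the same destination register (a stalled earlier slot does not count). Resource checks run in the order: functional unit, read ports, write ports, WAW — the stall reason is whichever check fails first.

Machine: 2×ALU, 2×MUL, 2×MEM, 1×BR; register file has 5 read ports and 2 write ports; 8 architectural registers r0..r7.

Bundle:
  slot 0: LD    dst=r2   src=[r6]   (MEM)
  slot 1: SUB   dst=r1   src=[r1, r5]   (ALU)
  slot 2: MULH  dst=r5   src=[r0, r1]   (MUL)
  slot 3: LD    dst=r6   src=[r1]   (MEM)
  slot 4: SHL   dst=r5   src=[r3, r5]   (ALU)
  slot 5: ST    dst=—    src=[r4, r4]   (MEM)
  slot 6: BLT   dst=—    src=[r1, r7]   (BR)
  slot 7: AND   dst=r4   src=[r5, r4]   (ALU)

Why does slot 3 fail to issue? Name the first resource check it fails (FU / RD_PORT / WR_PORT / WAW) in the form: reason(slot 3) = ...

(0) want 1×MEM +1rd +1wr — yes → AL2|MU2|ME1|BR1|rd4|wr1
(1) want 1×ALU +2rd +1wr — yes → AL1|MU2|ME1|BR1|rd2|wr0
(2) want 1×MUL +2rd +1wr — WR_PORT → AL1|MU2|ME1|BR1|rd2|wr0
(3) want 1×MEM +1rd +1wr — WR_PORT → AL1|MU2|ME1|BR1|rd2|wr0
(4) want 1×ALU +2rd +1wr — WR_PORT → AL1|MU2|ME1|BR1|rd2|wr0
(5) want 1×MEM +1rd +0wr — yes → AL1|MU2|ME0|BR1|rd1|wr0
(6) want 1×BR +2rd +0wr — RD_PORT → AL1|MU2|ME0|BR1|rd1|wr0
(7) want 1×ALU +2rd +1wr — RD_PORT → AL1|MU2|ME0|BR1|rd1|wr0

reason(slot 3) = WR_PORT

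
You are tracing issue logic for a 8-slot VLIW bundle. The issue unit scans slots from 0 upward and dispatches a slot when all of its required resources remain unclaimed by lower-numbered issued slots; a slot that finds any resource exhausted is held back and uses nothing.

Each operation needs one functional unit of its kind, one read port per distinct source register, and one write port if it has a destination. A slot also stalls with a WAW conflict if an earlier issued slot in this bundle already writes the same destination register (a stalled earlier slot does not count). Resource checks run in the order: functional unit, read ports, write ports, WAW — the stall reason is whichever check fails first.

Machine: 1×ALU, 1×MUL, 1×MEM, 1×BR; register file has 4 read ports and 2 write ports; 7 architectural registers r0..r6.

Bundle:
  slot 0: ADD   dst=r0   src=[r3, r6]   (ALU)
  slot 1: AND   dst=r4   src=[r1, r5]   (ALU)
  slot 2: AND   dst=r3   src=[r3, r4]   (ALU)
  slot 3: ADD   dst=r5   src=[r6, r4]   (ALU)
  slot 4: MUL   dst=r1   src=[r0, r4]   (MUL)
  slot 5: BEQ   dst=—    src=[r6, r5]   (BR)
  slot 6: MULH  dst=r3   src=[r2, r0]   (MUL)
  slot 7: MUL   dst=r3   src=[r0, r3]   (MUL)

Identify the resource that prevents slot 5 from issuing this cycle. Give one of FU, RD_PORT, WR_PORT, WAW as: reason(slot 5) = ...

[0] ALU needs rd=2 wr=1: ok; after: ALU=0 MUL=1 MEM=1 BR=1, R=2, W=1
[1] ALU needs rd=2 wr=1: FU; after: ALU=0 MUL=1 MEM=1 BR=1, R=2, W=1
[2] ALU needs rd=2 wr=1: FU; after: ALU=0 MUL=1 MEM=1 BR=1, R=2, W=1
[3] ALU needs rd=2 wr=1: FU; after: ALU=0 MUL=1 MEM=1 BR=1, R=2, W=1
[4] MUL needs rd=2 wr=1: ok; after: ALU=0 MUL=0 MEM=1 BR=1, R=0, W=0
[5] BR needs rd=2 wr=0: RD_PORT; after: ALU=0 MUL=0 MEM=1 BR=1, R=0, W=0
[6] MUL needs rd=2 wr=1: FU; after: ALU=0 MUL=0 MEM=1 BR=1, R=0, W=0
[7] MUL needs rd=2 wr=1: FU; after: ALU=0 MUL=0 MEM=1 BR=1, R=0, W=0

reason(slot 5) = RD_PORT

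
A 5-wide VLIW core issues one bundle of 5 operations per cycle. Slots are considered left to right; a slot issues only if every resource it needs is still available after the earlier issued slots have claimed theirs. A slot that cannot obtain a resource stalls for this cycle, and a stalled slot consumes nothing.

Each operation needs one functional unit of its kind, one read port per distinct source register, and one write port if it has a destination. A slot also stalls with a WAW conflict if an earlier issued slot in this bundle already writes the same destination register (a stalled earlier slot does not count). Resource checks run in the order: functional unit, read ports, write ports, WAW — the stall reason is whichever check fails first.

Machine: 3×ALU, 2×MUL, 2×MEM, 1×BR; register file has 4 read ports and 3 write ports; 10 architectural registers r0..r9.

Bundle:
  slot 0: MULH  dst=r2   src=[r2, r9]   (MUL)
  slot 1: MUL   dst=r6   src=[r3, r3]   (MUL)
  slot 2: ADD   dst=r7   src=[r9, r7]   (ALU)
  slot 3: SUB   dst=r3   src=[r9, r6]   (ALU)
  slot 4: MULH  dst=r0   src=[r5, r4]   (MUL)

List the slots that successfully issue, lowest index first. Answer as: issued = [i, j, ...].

[0] MUL needs rd=2 wr=1: ok; after: ALU=3 MUL=1 MEM=2 BR=1, R=2, W=2
[1] MUL needs rd=1 wr=1: ok; after: ALU=3 MUL=0 MEM=2 BR=1, R=1, W=1
[2] ALU needs rd=2 wr=1: RD_PORT; after: ALU=3 MUL=0 MEM=2 BR=1, R=1, W=1
[3] ALU needs rd=2 wr=1: RD_PORT; after: ALU=3 MUL=0 MEM=2 BR=1, R=1, W=1
[4] MUL needs rd=2 wr=1: FU; after: ALU=3 MUL=0 MEM=2 BR=1, R=1, W=1

issued = [0, 1]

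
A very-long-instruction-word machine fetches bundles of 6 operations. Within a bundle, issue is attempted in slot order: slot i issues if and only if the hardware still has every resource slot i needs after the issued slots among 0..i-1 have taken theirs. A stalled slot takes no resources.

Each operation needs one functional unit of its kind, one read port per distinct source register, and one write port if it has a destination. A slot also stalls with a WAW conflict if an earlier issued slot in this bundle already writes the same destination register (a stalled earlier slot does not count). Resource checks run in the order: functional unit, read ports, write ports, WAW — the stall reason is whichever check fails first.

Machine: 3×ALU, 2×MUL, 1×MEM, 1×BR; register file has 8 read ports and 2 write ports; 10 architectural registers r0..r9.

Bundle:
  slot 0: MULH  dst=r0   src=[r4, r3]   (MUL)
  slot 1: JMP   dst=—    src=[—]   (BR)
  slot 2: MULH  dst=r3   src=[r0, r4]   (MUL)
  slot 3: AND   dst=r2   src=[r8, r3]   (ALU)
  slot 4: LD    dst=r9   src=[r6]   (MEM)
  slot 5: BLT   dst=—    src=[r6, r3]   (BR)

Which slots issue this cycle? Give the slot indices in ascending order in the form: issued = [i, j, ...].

[0] MUL needs rd=2 wr=1: ok; after: ALU=3 MUL=1 MEM=1 BR=1, R=6, W=1
[1] BR needs rd=0 wr=0: ok; after: ALU=3 MUL=1 MEM=1 BR=0, R=6, W=1
[2] MUL needs rd=2 wr=1: ok; after: ALU=3 MUL=0 MEM=1 BR=0, R=4, W=0
[3] ALU needs rd=2 wr=1: WR_PORT; after: ALU=3 MUL=0 MEM=1 BR=0, R=4, W=0
[4] MEM needs rd=1 wr=1: WR_PORT; after: ALU=3 MUL=0 MEM=1 BR=0, R=4, W=0
[5] BR needs rd=2 wr=0: FU; after: ALU=3 MUL=0 MEM=1 BR=0, R=4, W=0

issued = [0, 1, 2]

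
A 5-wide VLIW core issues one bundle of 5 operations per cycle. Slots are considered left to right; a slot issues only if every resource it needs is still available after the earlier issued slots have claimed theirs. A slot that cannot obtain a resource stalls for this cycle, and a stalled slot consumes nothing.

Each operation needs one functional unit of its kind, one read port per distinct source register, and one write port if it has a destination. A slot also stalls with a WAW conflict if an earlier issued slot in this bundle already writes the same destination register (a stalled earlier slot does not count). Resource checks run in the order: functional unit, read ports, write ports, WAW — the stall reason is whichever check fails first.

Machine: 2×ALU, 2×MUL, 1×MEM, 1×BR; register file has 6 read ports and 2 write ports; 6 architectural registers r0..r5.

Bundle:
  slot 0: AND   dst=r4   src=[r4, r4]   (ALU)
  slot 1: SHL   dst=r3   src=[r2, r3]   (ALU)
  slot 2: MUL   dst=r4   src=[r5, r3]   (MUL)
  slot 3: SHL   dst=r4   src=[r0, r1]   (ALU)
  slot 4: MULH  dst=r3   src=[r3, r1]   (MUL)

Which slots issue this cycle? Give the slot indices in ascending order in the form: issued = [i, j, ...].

(0) want 1×ALU +1rd +1wr — yes → AL1|MU2|ME1|BR1|rd5|wr1
(1) want 1×ALU +2rd +1wr — yes → AL0|MU2|ME1|BR1|rd3|wr0
(2) want 1×MUL +2rd +1wr — WR_PORT → AL0|MU2|ME1|BR1|rd3|wr0
(3) want 1×ALU +2rd +1wr — FU → AL0|MU2|ME1|BR1|rd3|wr0
(4) want 1×MUL +2rd +1wr — WR_PORT → AL0|MU2|ME1|BR1|rd3|wr0

issued = [0, 1]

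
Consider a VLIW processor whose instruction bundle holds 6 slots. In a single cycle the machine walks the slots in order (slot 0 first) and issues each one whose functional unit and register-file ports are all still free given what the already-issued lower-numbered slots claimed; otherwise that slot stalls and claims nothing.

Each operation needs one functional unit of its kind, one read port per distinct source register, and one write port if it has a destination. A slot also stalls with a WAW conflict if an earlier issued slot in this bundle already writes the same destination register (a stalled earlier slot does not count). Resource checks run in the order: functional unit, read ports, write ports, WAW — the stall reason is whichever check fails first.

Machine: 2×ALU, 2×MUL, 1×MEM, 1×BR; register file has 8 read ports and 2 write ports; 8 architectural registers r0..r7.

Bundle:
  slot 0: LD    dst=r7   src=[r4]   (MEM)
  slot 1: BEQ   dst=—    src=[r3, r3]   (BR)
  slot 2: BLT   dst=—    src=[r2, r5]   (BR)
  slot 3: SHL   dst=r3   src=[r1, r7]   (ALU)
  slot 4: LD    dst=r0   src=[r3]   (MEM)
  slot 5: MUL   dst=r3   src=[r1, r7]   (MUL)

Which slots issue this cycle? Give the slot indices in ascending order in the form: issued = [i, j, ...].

issued = [0, 1, 3]

slot 0 (MEM): ISSUE — free A2,Mu2,Ld0,B1 rp7 wp1
slot 1 (BR): ISSUE — free A2,Mu2,Ld0,B0 rp6 wp1
slot 2 (BR): stall FU — free A2,Mu2,Ld0,B0 rp6 wp1
slot 3 (ALU): ISSUE — free A1,Mu2,Ld0,B0 rp4 wp0
slot 4 (MEM): stall FU — free A1,Mu2,Ld0,B0 rp4 wp0
slot 5 (MUL): stall WR_PORT — free A1,Mu2,Ld0,B0 rp4 wp0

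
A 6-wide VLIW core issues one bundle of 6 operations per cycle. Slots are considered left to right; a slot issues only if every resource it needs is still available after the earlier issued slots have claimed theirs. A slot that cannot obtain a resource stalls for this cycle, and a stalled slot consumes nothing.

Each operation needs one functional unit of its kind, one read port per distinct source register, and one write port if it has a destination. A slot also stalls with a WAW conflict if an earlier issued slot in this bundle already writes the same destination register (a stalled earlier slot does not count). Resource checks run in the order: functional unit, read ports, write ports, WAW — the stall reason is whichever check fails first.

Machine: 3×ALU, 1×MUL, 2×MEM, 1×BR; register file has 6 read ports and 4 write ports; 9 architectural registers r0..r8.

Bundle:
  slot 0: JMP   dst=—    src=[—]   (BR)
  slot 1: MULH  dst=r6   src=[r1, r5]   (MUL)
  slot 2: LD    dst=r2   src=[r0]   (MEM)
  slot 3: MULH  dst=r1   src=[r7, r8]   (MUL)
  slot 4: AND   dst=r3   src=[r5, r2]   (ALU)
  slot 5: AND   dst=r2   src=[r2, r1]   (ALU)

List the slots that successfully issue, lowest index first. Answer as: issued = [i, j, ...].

  0. BR ⇒ go  {3A/1Mu/2Ld/0B | 6r 4w}
  1. MUL→r6 ⇒ go  {3A/0Mu/2Ld/0B | 4r 3w}
  2. MEM→r2 ⇒ go  {3A/0Mu/1Ld/0B | 3r 2w}
  3. MUL→r1 ⇒ no(FU)  {3A/0Mu/1Ld/0B | 3r 2w}
  4. ALU→r3 ⇒ go  {2A/0Mu/1Ld/0B | 1r 1w}
  5. ALU→r2 ⇒ no(RD_PORT)  {2A/0Mu/1Ld/0B | 1r 1w}

issued = [0, 1, 2, 4]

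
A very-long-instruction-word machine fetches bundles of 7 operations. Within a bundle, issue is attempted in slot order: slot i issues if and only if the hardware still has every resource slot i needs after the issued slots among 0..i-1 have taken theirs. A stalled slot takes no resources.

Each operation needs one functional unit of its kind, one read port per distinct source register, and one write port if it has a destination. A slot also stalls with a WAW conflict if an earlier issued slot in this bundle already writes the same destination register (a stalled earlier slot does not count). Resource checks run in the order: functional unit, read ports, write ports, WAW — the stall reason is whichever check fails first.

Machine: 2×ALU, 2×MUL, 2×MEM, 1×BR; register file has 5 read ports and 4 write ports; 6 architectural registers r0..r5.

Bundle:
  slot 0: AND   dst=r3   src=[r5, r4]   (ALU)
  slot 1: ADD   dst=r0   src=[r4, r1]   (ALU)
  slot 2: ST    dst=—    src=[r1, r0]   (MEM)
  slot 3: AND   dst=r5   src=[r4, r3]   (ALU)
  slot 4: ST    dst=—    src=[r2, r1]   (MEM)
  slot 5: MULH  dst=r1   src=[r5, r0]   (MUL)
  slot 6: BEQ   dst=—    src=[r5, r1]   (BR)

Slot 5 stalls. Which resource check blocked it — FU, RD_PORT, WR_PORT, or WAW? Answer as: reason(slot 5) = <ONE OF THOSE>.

  0. ALU→r3 ⇒ go  {1A/2Mu/2Ld/1B | 3r 3w}
  1. ALU→r0 ⇒ go  {0A/2Mu/2Ld/1B | 1r 2w}
  2. MEM ⇒ no(RD_PORT)  {0A/2Mu/2Ld/1B | 1r 2w}
  3. ALU→r5 ⇒ no(FU)  {0A/2Mu/2Ld/1B | 1r 2w}
  4. MEM ⇒ no(RD_PORT)  {0A/2Mu/2Ld/1B | 1r 2w}
  5. MUL→r1 ⇒ no(RD_PORT)  {0A/2Mu/2Ld/1B | 1r 2w}
  6. BR ⇒ no(RD_PORT)  {0A/2Mu/2Ld/1B | 1r 2w}

reason(slot 5) = RD_PORT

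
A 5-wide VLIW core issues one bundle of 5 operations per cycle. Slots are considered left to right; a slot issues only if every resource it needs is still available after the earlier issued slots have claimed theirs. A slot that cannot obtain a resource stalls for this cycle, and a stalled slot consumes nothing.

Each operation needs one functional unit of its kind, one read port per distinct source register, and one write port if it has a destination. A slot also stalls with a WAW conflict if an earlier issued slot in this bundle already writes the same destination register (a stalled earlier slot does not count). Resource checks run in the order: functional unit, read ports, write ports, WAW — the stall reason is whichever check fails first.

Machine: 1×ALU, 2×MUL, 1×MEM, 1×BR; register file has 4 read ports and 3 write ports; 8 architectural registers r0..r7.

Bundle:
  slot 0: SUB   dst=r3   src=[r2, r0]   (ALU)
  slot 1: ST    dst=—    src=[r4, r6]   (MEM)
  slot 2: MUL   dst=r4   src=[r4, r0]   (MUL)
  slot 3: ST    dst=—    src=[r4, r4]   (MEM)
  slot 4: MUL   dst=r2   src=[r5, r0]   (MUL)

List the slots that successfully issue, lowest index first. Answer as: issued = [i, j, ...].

issued = [0, 1]

[0] ALU needs rd=2 wr=1: ok; after: ALU=0 MUL=2 MEM=1 BR=1, R=2, W=2
[1] MEM needs rd=2 wr=0: ok; after: ALU=0 MUL=2 MEM=0 BR=1, R=0, W=2
[2] MUL needs rd=2 wr=1: RD_PORT; after: ALU=0 MUL=2 MEM=0 BR=1, R=0, W=2
[3] MEM needs rd=1 wr=0: FU; after: ALU=0 MUL=2 MEM=0 BR=1, R=0, W=2
[4] MUL needs rd=2 wr=1: RD_PORT; after: ALU=0 MUL=2 MEM=0 BR=1, R=0, W=2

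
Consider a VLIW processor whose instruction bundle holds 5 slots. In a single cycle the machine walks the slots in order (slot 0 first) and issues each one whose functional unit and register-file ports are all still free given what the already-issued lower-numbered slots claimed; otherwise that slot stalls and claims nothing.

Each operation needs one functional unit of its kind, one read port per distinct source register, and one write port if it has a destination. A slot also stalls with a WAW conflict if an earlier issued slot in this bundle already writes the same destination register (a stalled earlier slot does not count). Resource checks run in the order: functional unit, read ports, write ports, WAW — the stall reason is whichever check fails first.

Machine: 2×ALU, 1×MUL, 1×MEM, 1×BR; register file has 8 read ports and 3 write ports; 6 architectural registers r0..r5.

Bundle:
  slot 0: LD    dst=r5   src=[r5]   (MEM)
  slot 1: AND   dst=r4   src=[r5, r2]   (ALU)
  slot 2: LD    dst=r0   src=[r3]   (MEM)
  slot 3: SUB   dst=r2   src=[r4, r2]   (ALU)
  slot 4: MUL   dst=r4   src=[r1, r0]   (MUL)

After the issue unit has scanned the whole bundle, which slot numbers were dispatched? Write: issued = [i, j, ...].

issued = [0, 1, 3]

slot 0 (MEM): ISSUE — free A2,Mu1,Ld0,B1 rp7 wp2
slot 1 (ALU): ISSUE — free A1,Mu1,Ld0,B1 rp5 wp1
slot 2 (MEM): stall FU — free A1,Mu1,Ld0,B1 rp5 wp1
slot 3 (ALU): ISSUE — free A0,Mu1,Ld0,B1 rp3 wp0
slot 4 (MUL): stall WR_PORT — free A0,Mu1,Ld0,B1 rp3 wp0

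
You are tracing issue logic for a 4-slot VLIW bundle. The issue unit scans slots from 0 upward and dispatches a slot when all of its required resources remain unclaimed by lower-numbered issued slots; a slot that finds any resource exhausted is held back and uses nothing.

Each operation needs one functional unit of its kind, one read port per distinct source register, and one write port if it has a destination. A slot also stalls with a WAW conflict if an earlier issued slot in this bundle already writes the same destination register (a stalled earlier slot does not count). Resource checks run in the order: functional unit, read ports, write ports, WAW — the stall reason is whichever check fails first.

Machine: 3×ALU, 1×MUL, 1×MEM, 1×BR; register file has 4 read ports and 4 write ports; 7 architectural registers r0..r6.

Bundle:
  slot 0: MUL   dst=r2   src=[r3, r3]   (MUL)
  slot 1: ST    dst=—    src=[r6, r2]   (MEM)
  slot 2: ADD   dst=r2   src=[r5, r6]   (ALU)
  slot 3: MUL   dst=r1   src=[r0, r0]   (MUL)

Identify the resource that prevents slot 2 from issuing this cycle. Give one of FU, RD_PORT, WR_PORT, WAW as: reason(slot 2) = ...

reason(slot 2) = RD_PORT

  0. MUL→r2 ⇒ go  {3A/0Mu/1Ld/1B | 3r 3w}
  1. MEM ⇒ go  {3A/0Mu/0Ld/1B | 1r 3w}
  2. ALU→r2 ⇒ no(RD_PORT)  {3A/0Mu/0Ld/1B | 1r 3w}
  3. MUL→r1 ⇒ no(FU)  {3A/0Mu/0Ld/1B | 1r 3w}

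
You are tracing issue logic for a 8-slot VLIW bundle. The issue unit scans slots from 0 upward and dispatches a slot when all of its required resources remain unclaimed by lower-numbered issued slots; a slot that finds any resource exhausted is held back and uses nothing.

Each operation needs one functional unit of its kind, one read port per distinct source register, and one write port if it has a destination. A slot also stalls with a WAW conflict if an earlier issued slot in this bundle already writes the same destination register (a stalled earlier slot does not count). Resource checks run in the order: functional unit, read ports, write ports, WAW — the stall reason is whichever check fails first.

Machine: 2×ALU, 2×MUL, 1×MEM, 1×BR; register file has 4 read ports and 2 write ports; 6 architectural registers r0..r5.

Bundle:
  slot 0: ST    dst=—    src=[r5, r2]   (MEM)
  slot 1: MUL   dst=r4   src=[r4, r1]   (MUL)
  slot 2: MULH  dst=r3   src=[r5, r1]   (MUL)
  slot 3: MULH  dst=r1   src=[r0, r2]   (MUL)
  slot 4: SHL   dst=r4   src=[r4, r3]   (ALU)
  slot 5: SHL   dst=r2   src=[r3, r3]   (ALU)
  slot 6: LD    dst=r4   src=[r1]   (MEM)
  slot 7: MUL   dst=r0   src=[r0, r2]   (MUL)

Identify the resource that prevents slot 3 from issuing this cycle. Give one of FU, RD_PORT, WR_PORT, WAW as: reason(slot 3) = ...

  0. MEM ⇒ go  {2A/2Mu/0Ld/1B | 2r 2w}
  1. MUL→r4 ⇒ go  {2A/1Mu/0Ld/1B | 0r 1w}
  2. MUL→r3 ⇒ no(RD_PORT)  {2A/1Mu/0Ld/1B | 0r 1w}
  3. MUL→r1 ⇒ no(RD_PORT)  {2A/1Mu/0Ld/1B | 0r 1w}
  4. ALU→r4 ⇒ no(RD_PORT)  {2A/1Mu/0Ld/1B | 0r 1w}
  5. ALU→r2 ⇒ no(RD_PORT)  {2A/1Mu/0Ld/1B | 0r 1w}
  6. MEM→r4 ⇒ no(FU)  {2A/1Mu/0Ld/1B | 0r 1w}
  7. MUL→r0 ⇒ no(RD_PORT)  {2A/1Mu/0Ld/1B | 0r 1w}

reason(slot 3) = RD_PORT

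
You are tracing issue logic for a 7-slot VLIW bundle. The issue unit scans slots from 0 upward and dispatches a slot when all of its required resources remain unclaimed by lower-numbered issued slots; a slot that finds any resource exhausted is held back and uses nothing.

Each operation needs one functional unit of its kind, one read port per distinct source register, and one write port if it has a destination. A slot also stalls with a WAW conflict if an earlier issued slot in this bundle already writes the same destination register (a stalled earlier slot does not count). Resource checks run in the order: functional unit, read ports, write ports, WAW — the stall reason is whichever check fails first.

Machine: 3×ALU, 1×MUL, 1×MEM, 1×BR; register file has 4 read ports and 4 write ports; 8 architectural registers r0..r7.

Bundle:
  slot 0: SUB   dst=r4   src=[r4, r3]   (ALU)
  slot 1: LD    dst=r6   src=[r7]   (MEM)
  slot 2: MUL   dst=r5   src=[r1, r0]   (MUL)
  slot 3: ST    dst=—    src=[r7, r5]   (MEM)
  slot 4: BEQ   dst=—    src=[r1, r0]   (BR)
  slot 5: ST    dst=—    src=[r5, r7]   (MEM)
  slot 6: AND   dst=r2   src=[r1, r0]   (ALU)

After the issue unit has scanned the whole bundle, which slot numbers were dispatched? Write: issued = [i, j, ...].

  0. ALU→r4 ⇒ go  {2A/1Mu/1Ld/1B | 2r 3w}
  1. MEM→r6 ⇒ go  {2A/1Mu/0Ld/1B | 1r 2w}
  2. MUL→r5 ⇒ no(RD_PORT)  {2A/1Mu/0Ld/1B | 1r 2w}
  3. MEM ⇒ no(FU)  {2A/1Mu/0Ld/1B | 1r 2w}
  4. BR ⇒ no(RD_PORT)  {2A/1Mu/0Ld/1B | 1r 2w}
  5. MEM ⇒ no(FU)  {2A/1Mu/0Ld/1B | 1r 2w}
  6. ALU→r2 ⇒ no(RD_PORT)  {2A/1Mu/0Ld/1B | 1r 2w}

issued = [0, 1]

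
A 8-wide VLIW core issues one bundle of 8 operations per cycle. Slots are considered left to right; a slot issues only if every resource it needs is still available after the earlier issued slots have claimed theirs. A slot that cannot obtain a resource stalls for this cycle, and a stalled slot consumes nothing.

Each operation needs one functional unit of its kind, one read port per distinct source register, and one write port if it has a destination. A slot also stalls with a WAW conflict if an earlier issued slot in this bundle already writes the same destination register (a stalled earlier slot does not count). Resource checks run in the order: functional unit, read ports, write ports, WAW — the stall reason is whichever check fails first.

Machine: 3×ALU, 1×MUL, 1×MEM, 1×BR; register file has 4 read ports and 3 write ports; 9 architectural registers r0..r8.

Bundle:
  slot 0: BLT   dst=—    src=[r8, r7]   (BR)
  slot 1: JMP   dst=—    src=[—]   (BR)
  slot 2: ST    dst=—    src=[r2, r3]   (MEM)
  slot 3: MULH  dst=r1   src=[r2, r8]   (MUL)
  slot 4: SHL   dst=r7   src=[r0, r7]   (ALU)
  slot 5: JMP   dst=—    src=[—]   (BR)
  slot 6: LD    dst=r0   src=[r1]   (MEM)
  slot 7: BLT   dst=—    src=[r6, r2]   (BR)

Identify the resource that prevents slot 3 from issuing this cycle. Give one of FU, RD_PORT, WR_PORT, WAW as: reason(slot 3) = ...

reason(slot 3) = RD_PORT

[0] BR needs rd=2 wr=0: ok; after: ALU=3 MUL=1 MEM=1 BR=0, R=2, W=3
[1] BR needs rd=0 wr=0: FU; after: ALU=3 MUL=1 MEM=1 BR=0, R=2, W=3
[2] MEM needs rd=2 wr=0: ok; after: ALU=3 MUL=1 MEM=0 BR=0, R=0, W=3
[3] MUL needs rd=2 wr=1: RD_PORT; after: ALU=3 MUL=1 MEM=0 BR=0, R=0, W=3
[4] ALU needs rd=2 wr=1: RD_PORT; after: ALU=3 MUL=1 MEM=0 BR=0, R=0, W=3
[5] BR needs rd=0 wr=0: FU; after: ALU=3 MUL=1 MEM=0 BR=0, R=0, W=3
[6] MEM needs rd=1 wr=1: FU; after: ALU=3 MUL=1 MEM=0 BR=0, R=0, W=3
[7] BR needs rd=2 wr=0: FU; after: ALU=3 MUL=1 MEM=0 BR=0, R=0, W=3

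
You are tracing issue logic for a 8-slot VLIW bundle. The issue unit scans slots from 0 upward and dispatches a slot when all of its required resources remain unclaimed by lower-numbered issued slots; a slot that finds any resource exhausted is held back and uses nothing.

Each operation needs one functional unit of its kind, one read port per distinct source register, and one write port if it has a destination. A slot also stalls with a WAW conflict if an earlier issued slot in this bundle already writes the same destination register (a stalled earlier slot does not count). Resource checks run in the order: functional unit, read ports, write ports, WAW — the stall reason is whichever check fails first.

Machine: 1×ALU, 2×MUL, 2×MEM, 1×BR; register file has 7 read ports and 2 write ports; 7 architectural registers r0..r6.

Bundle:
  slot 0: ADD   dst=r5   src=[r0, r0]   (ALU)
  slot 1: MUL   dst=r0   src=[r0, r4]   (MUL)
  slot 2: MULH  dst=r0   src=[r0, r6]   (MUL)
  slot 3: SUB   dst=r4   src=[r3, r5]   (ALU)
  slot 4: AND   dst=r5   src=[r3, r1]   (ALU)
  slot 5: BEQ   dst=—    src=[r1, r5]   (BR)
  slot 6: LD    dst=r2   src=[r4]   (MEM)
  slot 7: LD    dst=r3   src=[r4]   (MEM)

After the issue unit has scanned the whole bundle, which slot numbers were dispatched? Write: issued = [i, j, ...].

issued = [0, 1, 5]

(0) want 1×ALU +1rd +1wr — yes → AL0|MU2|ME2|BR1|rd6|wr1
(1) want 1×MUL +2rd +1wr — yes → AL0|MU1|ME2|BR1|rd4|wr0
(2) want 1×MUL +2rd +1wr — WR_PORT → AL0|MU1|ME2|BR1|rd4|wr0
(3) want 1×ALU +2rd +1wr — FU → AL0|MU1|ME2|BR1|rd4|wr0
(4) want 1×ALU +2rd +1wr — FU → AL0|MU1|ME2|BR1|rd4|wr0
(5) want 1×BR +2rd +0wr — yes → AL0|MU1|ME2|BR0|rd2|wr0
(6) want 1×MEM +1rd +1wr — WR_PORT → AL0|MU1|ME2|BR0|rd2|wr0
(7) want 1×MEM +1rd +1wr — WR_PORT → AL0|MU1|ME2|BR0|rd2|wr0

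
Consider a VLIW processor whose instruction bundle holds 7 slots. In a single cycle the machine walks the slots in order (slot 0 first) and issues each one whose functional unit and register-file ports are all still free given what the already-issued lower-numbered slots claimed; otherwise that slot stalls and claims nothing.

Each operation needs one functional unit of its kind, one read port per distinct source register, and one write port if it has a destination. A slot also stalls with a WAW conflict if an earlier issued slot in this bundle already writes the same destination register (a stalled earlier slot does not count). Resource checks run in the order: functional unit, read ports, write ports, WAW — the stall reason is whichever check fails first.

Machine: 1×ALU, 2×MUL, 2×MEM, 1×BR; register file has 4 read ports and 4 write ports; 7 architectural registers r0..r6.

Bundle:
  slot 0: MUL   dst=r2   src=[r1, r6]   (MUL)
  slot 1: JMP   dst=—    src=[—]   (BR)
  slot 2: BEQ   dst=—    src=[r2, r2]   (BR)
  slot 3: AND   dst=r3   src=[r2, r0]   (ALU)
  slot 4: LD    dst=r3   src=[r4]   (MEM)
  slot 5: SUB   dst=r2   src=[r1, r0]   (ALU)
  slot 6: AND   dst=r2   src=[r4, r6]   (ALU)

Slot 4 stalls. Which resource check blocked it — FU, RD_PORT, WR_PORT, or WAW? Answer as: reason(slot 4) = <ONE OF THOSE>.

reason(slot 4) = RD_PORT

  0. MUL→r2 ⇒ go  {1A/1Mu/2Ld/1B | 2r 3w}
  1. BR ⇒ go  {1A/1Mu/2Ld/0B | 2r 3w}
  2. BR ⇒ no(FU)  {1A/1Mu/2Ld/0B | 2r 3w}
  3. ALU→r3 ⇒ go  {0A/1Mu/2Ld/0B | 0r 2w}
  4. MEM→r3 ⇒ no(RD_PORT)  {0A/1Mu/2Ld/0B | 0r 2w}
  5. ALU→r2 ⇒ no(FU)  {0A/1Mu/2Ld/0B | 0r 2w}
  6. ALU→r2 ⇒ no(FU)  {0A/1Mu/2Ld/0B | 0r 2w}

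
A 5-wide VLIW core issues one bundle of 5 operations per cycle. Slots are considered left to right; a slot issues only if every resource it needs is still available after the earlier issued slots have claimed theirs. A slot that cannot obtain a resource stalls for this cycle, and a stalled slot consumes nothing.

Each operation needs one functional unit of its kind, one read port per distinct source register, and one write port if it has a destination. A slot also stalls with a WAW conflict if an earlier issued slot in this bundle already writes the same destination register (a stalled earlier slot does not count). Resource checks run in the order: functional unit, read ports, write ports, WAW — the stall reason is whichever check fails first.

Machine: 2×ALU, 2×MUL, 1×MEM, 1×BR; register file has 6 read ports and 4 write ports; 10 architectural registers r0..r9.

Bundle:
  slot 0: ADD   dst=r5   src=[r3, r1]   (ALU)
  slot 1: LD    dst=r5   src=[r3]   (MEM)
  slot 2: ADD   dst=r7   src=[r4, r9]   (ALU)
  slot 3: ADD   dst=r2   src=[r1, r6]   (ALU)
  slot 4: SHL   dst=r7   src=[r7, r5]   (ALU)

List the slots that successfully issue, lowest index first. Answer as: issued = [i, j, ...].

issued = [0, 2]

(0) want 1×ALU +2rd +1wr — yes → AL1|MU2|ME1|BR1|rd4|wr3
(1) want 1×MEM +1rd +1wr — WAW → AL1|MU2|ME1|BR1|rd4|wr3
(2) want 1×ALU +2rd +1wr — yes → AL0|MU2|ME1|BR1|rd2|wr2
(3) want 1×ALU +2rd +1wr — FU → AL0|MU2|ME1|BR1|rd2|wr2
(4) want 1×ALU +2rd +1wr — FU → AL0|MU2|ME1|BR1|rd2|wr2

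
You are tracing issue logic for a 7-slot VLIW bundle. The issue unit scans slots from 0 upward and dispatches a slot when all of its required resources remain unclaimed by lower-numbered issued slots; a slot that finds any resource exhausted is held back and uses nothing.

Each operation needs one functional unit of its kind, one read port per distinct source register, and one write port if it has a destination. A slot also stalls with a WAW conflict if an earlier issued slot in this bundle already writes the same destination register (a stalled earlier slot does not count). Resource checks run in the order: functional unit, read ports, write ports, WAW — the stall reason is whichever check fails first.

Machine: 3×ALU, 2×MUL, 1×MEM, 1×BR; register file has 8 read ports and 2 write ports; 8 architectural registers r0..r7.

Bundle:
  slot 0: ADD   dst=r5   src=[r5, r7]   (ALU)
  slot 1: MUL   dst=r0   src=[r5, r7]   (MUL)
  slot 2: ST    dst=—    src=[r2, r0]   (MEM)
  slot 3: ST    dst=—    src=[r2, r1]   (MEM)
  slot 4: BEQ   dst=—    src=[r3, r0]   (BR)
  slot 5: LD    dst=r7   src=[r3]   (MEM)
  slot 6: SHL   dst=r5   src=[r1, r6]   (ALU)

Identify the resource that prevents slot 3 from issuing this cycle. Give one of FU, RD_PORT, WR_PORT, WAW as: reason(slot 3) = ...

#0 ALU src=r5,r7 dispatched  <A:2 Mu:2 Ld:1 B:1 rd:6 wr:1>
#1 MUL src=r5,r7 dispatched  <A:2 Mu:1 Ld:1 B:1 rd:4 wr:0>
#2 MEM src=r2,r0 dispatched  <A:2 Mu:1 Ld:0 B:1 rd:2 wr:0>
#3 MEM src=r2,r1 held:FU  <A:2 Mu:1 Ld:0 B:1 rd:2 wr:0>
#4 BR src=r3,r0 dispatched  <A:2 Mu:1 Ld:0 B:0 rd:0 wr:0>
#5 MEM src=r3 held:FU  <A:2 Mu:1 Ld:0 B:0 rd:0 wr:0>
#6 ALU src=r1,r6 held:RD_PORT  <A:2 Mu:1 Ld:0 B:0 rd:0 wr:0>

reason(slot 3) = FU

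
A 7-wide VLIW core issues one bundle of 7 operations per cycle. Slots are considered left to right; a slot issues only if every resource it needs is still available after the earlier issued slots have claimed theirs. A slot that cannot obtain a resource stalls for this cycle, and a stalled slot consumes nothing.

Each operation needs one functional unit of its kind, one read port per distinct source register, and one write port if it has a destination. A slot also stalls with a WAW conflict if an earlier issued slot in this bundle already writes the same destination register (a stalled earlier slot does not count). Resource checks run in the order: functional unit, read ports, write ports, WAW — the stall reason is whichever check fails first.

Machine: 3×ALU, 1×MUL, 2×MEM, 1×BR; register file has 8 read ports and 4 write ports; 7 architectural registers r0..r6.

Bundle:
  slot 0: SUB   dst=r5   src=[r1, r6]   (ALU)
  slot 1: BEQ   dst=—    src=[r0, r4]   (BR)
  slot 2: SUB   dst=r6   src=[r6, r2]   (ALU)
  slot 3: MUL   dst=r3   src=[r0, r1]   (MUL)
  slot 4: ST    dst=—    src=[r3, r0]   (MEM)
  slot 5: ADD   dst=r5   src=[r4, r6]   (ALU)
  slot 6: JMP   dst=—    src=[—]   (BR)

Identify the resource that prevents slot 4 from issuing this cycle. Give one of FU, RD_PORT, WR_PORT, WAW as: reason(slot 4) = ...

reason(slot 4) = RD_PORT

  0. ALU→r5 ⇒ go  {2A/1Mu/2Ld/1B | 6r 3w}
  1. BR ⇒ go  {2A/1Mu/2Ld/0B | 4r 3w}
  2. ALU→r6 ⇒ go  {1A/1Mu/2Ld/0B | 2r 2w}
  3. MUL→r3 ⇒ go  {1A/0Mu/2Ld/0B | 0r 1w}
  4. MEM ⇒ no(RD_PORT)  {1A/0Mu/2Ld/0B | 0r 1w}
  5. ALU→r5 ⇒ no(RD_PORT)  {1A/0Mu/2Ld/0B | 0r 1w}
  6. BR ⇒ no(FU)  {1A/0Mu/2Ld/0B | 0r 1w}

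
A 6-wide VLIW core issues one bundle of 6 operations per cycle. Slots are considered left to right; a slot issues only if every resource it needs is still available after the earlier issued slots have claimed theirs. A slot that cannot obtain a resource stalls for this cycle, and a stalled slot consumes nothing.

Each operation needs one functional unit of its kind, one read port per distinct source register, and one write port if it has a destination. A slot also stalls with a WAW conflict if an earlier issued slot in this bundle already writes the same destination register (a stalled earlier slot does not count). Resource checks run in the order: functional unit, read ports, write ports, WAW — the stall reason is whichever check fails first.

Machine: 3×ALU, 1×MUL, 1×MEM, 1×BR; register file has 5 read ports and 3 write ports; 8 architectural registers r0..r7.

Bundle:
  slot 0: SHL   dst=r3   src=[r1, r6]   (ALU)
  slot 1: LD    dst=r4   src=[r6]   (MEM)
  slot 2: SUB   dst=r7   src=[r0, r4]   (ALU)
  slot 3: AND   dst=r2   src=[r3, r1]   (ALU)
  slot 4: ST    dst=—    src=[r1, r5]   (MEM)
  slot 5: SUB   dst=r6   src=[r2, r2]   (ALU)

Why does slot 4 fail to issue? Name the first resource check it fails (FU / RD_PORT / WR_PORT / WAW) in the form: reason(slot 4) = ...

  0. ALU→r3 ⇒ go  {2A/1Mu/1Ld/1B | 3r 2w}
  1. MEM→r4 ⇒ go  {2A/1Mu/0Ld/1B | 2r 1w}
  2. ALU→r7 ⇒ go  {1A/1Mu/0Ld/1B | 0r 0w}
  3. ALU→r2 ⇒ no(RD_PORT)  {1A/1Mu/0Ld/1B | 0r 0w}
  4. MEM ⇒ no(FU)  {1A/1Mu/0Ld/1B | 0r 0w}
  5. ALU→r6 ⇒ no(RD_PORT)  {1A/1Mu/0Ld/1B | 0r 0w}

reason(slot 4) = FU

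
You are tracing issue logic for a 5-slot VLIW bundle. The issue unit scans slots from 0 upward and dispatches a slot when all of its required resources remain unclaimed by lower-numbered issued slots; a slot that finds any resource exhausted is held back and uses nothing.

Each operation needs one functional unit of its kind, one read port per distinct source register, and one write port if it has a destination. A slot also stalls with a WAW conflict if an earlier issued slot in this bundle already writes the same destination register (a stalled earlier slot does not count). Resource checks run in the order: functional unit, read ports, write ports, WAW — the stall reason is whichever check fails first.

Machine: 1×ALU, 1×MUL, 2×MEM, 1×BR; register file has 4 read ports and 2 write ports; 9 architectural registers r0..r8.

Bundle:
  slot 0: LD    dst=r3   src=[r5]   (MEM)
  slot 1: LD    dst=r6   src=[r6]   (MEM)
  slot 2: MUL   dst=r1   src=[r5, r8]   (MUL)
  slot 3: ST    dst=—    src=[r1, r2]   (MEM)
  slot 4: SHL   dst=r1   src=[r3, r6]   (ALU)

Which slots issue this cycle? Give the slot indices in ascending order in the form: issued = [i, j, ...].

issued = [0, 1]

[0] MEM needs rd=1 wr=1: ok; after: ALU=1 MUL=1 MEM=1 BR=1, R=3, W=1
[1] MEM needs rd=1 wr=1: ok; after: ALU=1 MUL=1 MEM=0 BR=1, R=2, W=0
[2] MUL needs rd=2 wr=1: WR_PORT; after: ALU=1 MUL=1 MEM=0 BR=1, R=2, W=0
[3] MEM needs rd=2 wr=0: FU; after: ALU=1 MUL=1 MEM=0 BR=1, R=2, W=0
[4] ALU needs rd=2 wr=1: WR_PORT; after: ALU=1 MUL=1 MEM=0 BR=1, R=2, W=0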